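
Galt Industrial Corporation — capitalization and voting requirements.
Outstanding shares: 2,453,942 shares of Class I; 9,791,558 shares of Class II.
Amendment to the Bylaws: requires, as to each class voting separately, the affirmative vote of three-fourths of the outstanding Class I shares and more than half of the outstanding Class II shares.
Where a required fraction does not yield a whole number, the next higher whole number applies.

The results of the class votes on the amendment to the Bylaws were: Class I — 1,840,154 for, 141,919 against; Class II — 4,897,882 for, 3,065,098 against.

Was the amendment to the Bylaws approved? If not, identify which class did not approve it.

Not approved — the Class I shares did not give the required vote.

Class I: 3/4 of 2453942 = 1840456.50, rounded up to 1840457; 1,840,457 required, 1,840,154 in favor — not approved.
Class II: a majority of 9791558 is 4895780; 4,895,780 required, 4,897,882 in favor — approved.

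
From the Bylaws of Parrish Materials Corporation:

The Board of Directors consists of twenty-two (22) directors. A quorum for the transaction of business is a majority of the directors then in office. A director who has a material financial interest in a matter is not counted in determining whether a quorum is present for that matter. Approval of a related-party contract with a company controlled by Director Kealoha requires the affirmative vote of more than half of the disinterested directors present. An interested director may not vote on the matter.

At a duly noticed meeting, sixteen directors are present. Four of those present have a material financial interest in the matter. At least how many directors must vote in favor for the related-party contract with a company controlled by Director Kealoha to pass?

The related-party contract with a company controlled by Director Kealoha requires a majority of the disinterested directors present (16 − 4 = 12).
A majority of 12 is 7.

7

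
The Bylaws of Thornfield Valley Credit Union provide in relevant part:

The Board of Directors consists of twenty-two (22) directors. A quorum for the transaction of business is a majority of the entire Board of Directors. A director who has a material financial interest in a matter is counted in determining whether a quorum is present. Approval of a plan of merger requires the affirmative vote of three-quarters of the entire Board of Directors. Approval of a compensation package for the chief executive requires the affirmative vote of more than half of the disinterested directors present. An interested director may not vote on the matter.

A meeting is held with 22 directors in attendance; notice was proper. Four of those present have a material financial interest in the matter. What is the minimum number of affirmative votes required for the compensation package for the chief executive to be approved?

10

The compensation package for the chief executive requires a majority of the disinterested directors present (22 − 4 = 18).
A majority of 18 is 10.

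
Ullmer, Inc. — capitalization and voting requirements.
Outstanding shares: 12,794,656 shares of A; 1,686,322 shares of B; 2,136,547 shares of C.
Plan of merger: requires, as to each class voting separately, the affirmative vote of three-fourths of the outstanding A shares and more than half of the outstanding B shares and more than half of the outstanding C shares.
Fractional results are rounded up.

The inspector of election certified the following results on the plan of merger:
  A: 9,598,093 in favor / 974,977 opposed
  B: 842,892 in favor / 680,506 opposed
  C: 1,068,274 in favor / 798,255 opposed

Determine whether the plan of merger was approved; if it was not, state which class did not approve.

Not approved — the B shares did not give the required vote.

A: 3/4 of 12794656 = 9595992; 9,595,992 required, 9,598,093 in favor — approved.
B: a majority of 1686322 is 843162; 843,162 required, 842,892 in favor — not approved.
C: a majority of 2136547 is 1068274; 1,068,274 required, 1,068,274 in favor — approved.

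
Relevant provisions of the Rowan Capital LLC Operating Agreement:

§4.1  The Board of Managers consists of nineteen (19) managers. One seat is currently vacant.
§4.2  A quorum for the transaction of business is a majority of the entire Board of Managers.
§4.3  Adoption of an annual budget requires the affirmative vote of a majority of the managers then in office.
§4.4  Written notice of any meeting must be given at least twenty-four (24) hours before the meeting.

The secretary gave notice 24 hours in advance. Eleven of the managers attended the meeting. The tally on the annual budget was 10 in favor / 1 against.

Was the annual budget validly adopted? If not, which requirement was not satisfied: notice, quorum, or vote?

Valid — all requirements satisfied.

Notice: 24 hours given; 24 required (24 ≥ 24). Satisfied.
Quorum: 11 present; quorum is 10. Satisfied.
Vote: the annual budget requires a majority of the managers then in office (18). A majority of 18 is 10, so 10 affirmative votes are needed; 10 voted in favor. Satisfied.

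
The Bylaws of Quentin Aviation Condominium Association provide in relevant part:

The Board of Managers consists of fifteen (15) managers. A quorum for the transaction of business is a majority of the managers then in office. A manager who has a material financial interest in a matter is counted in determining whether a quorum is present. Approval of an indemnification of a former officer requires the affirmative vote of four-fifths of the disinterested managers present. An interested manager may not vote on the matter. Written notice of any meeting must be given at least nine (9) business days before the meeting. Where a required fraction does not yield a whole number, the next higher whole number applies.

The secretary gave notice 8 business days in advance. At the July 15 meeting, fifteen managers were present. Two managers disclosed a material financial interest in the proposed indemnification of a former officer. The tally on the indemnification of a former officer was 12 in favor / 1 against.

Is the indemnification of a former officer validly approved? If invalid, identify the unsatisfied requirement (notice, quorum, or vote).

Invalid — notice requirement not satisfied.

Notice: 8 business days given; 9 required (8 < 9). Not satisfied.
Quorum: 15 present (interested managers count toward quorum); quorum is 8. Satisfied.
Vote: the indemnification of a former officer requires four-fifths of the disinterested managers present (15 − 2 = 13). 4/5 of 13 = 10.40, rounded up to 11, so 11 affirmative votes are needed; 12 voted in favor. Satisfied.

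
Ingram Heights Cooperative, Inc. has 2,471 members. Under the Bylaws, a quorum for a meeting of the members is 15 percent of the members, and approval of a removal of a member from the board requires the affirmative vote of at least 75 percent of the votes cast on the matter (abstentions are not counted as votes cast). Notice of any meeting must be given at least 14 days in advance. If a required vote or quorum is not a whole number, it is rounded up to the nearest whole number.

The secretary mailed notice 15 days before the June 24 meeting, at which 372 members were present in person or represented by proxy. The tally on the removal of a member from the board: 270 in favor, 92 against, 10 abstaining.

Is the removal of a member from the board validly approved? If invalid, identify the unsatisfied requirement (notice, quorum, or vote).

Notice: 15 days given; 14 required. Satisfied.
Quorum: 15% of 2,471 = 370.65, rounded up to 371; 372 present. Satisfied.
Vote: requires three-fourths of the votes cast (372 − 10 abstaining = 362); 3/4 of 362 = 271.50, rounded up to 272, so 272 needed; 270 in favor. Not satisfied.

Invalid — vote requirement not satisfied.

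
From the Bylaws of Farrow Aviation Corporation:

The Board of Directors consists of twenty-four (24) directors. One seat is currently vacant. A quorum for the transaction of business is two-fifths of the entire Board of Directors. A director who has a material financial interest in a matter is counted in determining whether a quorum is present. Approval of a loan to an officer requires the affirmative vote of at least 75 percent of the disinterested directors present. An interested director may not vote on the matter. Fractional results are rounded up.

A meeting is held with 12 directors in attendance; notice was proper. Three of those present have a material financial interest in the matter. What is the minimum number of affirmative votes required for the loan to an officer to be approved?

The loan to an officer requires three-fourths of the disinterested directors present (12 − 3 = 9).
3/4 of 9 = 6.75, rounded up to 7.

7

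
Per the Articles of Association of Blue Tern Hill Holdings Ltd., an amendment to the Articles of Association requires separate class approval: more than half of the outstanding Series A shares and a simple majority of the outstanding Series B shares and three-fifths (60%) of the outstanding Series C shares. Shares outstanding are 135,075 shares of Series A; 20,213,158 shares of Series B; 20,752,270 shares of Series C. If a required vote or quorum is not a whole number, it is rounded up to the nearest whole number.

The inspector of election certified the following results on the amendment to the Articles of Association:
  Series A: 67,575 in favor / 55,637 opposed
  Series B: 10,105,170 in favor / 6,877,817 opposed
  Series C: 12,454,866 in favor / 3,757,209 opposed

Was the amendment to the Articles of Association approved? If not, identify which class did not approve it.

Series A: a majority of 135075 is 67538; 67,538 required, 67,575 in favor — approved.
Series B: a majority of 20213158 is 10106580; 10,106,580 required, 10,105,170 in favor — not approved.
Series C: 3/5 of 20752270 = 12451362; 12,451,362 required, 12,454,866 in favor — approved.

Not approved — the Series B shares did not give the required vote.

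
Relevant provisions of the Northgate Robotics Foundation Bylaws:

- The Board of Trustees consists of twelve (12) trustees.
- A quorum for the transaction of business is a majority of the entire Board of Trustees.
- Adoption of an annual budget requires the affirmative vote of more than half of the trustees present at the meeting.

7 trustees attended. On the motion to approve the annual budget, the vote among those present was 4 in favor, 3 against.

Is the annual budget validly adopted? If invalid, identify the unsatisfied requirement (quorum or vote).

Quorum: 7 present; quorum is 7. Satisfied.
Vote: the annual budget requires a majority of the trustees present (7). A majority of 7 is 4, so 4 affirmative votes are needed; 4 voted in favor. Satisfied.

Valid — all requirements satisfied.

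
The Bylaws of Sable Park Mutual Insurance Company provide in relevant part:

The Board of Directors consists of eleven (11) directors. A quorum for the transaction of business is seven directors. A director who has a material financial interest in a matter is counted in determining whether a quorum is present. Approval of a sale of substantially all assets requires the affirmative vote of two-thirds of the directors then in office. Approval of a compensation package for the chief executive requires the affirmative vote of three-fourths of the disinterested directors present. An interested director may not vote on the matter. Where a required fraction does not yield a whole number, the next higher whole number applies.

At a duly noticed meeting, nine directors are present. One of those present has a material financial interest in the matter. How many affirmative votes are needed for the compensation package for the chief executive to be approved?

The compensation package for the chief executive requires three-fourths of the disinterested directors present (9 − 1 = 8).
3/4 of 8 = 6.

6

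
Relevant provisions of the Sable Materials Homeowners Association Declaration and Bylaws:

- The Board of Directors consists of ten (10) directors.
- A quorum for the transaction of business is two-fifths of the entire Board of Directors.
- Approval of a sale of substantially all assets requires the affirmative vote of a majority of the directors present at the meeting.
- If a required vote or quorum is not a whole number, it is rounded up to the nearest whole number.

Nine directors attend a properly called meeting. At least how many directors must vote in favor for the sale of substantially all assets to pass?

5

The sale of substantially all assets requires a majority of the directors present (9).
A majority of 9 is 5.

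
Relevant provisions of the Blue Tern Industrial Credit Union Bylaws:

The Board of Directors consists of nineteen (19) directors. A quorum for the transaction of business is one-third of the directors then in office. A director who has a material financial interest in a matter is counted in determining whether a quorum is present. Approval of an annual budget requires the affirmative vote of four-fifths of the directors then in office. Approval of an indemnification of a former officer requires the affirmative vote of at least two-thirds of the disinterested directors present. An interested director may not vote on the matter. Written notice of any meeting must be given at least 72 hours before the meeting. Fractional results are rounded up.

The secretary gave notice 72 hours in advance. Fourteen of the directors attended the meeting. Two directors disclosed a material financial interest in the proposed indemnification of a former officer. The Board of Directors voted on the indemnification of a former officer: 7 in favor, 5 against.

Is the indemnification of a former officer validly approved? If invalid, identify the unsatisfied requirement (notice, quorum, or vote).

Notice: 72 hours given; 72 required (72 ≥ 72). Satisfied.
Quorum: 14 present (interested directors count toward quorum); quorum is 7. Satisfied.
Vote: the indemnification of a former officer requires two-thirds of the disinterested directors present (14 − 2 = 12). 2/3 of 12 = 8, so 8 affirmative votes are needed; 7 voted in favor. Not satisfied.

Invalid — vote requirement not satisfied.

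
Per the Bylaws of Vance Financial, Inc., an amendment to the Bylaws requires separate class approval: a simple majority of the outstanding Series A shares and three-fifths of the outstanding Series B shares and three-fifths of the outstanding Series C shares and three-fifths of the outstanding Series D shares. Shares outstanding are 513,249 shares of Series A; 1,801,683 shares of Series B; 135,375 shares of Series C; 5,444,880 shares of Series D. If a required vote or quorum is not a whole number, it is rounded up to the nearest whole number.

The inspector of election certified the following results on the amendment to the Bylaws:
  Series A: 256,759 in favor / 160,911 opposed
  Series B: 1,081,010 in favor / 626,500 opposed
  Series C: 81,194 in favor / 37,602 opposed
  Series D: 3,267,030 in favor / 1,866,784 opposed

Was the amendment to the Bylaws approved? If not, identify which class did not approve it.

Not approved — the Series C shares did not give the required vote.

Series A: a majority of 513249 is 256625; 256,625 required, 256,759 in favor — approved.
Series B: 3/5 of 1801683 = 1081009.80, rounded up to 1081010; 1,081,010 required, 1,081,010 in favor — approved.
Series C: 3/5 of 135375 = 81225; 81,225 required, 81,194 in favor — not approved.
Series D: 3/5 of 5444880 = 3266928; 3,266,928 required, 3,267,030 in favor — approved.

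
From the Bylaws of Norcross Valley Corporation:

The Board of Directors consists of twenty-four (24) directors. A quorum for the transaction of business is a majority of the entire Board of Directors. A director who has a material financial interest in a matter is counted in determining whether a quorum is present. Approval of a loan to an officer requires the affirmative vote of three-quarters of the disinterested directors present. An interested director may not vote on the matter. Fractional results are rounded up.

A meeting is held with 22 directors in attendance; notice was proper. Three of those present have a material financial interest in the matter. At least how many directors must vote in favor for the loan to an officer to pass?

The loan to an officer requires three-fourths of the disinterested directors present (22 − 3 = 19).
3/4 of 19 = 14.25, rounded up to 15.

15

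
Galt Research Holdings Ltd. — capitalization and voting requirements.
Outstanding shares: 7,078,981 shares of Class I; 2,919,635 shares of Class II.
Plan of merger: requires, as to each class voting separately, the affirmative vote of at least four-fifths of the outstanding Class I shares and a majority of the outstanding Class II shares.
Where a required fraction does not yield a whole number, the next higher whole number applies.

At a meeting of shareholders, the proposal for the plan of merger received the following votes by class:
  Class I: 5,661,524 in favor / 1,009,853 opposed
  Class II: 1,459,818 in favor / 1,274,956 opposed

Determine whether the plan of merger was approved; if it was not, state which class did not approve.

Class I: 4/5 of 7078981 = 5663184.80, rounded up to 5663185; 5,663,185 required, 5,661,524 in favor — not approved.
Class II: a majority of 2919635 is 1459818; 1,459,818 required, 1,459,818 in favor — approved.

Not approved — the Class I shares did not give the required vote.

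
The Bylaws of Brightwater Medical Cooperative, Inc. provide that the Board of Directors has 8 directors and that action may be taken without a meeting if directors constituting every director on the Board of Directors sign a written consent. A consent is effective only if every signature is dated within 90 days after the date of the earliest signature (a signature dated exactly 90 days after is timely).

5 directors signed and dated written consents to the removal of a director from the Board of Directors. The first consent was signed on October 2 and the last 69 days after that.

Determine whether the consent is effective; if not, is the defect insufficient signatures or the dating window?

Not effective — insufficient signatures.

Signatures required: every one of 8 — unanimous means all 8, so 8 needed; 5 signed. Insufficient.
Dating window: the latest signature is 69 days after the earliest; the limit is 90 days. Within the window.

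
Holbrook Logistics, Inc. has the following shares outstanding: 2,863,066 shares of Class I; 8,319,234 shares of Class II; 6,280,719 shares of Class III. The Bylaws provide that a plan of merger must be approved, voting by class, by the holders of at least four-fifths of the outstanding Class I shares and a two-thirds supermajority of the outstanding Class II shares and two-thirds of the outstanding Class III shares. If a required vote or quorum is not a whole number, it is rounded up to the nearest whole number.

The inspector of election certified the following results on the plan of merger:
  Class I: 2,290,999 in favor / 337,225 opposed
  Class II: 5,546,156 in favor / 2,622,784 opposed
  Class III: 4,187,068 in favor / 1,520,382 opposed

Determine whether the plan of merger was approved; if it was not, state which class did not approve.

Class I: 4/5 of 2863066 = 2290452.80, rounded up to 2290453; 2,290,453 required, 2,290,999 in favor — approved.
Class II: 2/3 of 8319234 = 5546156; 5,546,156 required, 5,546,156 in favor — approved.
Class III: 2/3 of 6280719 = 4187146; 4,187,146 required, 4,187,068 in favor — not approved.

Not approved — the Class III shares did not give the required vote.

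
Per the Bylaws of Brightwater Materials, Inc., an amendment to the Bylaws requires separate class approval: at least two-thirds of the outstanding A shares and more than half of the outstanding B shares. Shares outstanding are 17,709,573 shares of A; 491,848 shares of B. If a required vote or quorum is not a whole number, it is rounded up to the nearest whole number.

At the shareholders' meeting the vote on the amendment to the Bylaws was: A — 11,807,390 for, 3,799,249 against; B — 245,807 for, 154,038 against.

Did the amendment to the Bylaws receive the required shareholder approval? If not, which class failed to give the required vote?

A: 2/3 of 17709573 = 11806382; 11,806,382 required, 11,807,390 in favor — approved.
B: a majority of 491848 is 245925; 245,925 required, 245,807 in favor — not approved.

Not approved — the B shares did not give the required vote.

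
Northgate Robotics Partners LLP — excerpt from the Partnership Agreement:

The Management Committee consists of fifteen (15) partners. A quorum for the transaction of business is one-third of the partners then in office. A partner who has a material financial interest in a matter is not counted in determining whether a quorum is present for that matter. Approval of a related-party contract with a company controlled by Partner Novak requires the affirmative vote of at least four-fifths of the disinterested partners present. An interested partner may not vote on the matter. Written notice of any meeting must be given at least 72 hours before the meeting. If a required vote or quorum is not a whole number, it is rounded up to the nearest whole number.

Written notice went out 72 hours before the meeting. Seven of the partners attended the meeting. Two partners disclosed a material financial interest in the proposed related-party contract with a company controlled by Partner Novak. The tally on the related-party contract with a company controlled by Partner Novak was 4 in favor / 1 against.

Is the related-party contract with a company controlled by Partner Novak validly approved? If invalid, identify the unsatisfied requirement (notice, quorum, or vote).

Notice: 72 hours given; 72 required (72 ≥ 72). Satisfied.
Quorum: 7 present, but the 2 interested partners do not count, leaving 5. Quorum is 5. Satisfied.
Vote: the related-party contract with a company controlled by Partner Novak requires four-fifths of the disinterested partners present (7 − 2 = 5). 4/5 of 5 = 4, so 4 affirmative votes are needed; 4 voted in favor. Satisfied.

Valid — all requirements satisfied.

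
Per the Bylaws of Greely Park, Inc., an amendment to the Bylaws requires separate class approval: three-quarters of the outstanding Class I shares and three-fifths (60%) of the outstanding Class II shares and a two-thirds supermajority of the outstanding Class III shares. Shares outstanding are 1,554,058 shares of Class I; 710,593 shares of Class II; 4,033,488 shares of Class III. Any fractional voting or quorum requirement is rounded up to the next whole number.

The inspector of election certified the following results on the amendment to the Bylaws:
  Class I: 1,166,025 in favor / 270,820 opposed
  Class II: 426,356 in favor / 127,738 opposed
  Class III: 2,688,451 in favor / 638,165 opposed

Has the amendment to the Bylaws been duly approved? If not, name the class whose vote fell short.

Not approved — the Class III shares did not give the required vote.

Class I: 3/4 of 1554058 = 1165543.50, rounded up to 1165544; 1,165,544 required, 1,166,025 in favor — approved.
Class II: 3/5 of 710593 = 426355.80, rounded up to 426356; 426,356 required, 426,356 in favor — approved.
Class III: 2/3 of 4033488 = 2688992; 2,688,992 required, 2,688,451 in favor — not approved.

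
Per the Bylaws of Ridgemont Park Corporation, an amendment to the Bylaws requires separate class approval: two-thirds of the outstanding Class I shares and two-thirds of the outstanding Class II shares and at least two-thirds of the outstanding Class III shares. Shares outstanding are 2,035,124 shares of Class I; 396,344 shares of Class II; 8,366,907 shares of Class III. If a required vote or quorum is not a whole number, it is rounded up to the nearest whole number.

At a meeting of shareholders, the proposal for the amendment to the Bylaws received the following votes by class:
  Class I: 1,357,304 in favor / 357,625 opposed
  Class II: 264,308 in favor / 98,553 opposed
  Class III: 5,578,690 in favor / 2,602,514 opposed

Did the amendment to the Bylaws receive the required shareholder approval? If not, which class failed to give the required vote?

Approved — every class gave the required vote.

Class I: 2/3 of 2035124 = 1356749.33, rounded up to 1356750; 1,356,750 required, 1,357,304 in favor — approved.
Class II: 2/3 of 396344 = 264229.33, rounded up to 264230; 264,230 required, 264,308 in favor — approved.
Class III: 2/3 of 8366907 = 5577938; 5,577,938 required, 5,578,690 in favor — approved.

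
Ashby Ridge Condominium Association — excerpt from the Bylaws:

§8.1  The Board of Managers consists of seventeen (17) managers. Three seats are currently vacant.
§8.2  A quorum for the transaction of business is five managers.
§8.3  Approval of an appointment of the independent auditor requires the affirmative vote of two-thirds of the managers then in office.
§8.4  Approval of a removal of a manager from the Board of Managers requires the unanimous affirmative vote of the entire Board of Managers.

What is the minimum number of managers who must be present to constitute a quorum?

The quorum is fixed at 5.

5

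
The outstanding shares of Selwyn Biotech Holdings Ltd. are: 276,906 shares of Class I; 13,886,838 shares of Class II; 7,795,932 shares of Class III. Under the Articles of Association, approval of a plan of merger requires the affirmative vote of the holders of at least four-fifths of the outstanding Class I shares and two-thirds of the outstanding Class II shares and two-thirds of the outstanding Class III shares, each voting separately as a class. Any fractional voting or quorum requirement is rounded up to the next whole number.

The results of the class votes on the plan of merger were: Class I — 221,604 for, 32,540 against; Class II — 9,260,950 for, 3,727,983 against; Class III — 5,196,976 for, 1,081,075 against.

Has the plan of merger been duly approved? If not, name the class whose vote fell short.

Not approved — the Class III shares did not give the required vote.

Class I: 4/5 of 276906 = 221524.80, rounded up to 221525; 221,525 required, 221,604 in favor — approved.
Class II: 2/3 of 13886838 = 9257892; 9,257,892 required, 9,260,950 in favor — approved.
Class III: 2/3 of 7795932 = 5197288; 5,197,288 required, 5,196,976 in favor — not approved.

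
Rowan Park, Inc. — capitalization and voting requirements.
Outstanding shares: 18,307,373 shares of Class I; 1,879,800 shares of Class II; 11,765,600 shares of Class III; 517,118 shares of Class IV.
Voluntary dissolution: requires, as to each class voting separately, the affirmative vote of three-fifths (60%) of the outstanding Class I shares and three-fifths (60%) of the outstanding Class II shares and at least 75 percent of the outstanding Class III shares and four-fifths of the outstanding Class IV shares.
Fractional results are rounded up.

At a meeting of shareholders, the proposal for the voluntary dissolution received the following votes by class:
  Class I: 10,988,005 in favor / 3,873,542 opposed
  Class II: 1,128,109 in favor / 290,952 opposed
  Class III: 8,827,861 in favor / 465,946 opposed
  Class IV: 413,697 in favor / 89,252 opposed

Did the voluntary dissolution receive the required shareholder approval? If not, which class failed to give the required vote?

Class I: 3/5 of 18307373 = 10984423.80, rounded up to 10984424; 10,984,424 required, 10,988,005 in favor — approved.
Class II: 3/5 of 1879800 = 1127880; 1,127,880 required, 1,128,109 in favor — approved.
Class III: 3/4 of 11765600 = 8824200; 8,824,200 required, 8,827,861 in favor — approved.
Class IV: 4/5 of 517118 = 413694.40, rounded up to 413695; 413,695 required, 413,697 in favor — approved.

Approved — every class gave the required vote.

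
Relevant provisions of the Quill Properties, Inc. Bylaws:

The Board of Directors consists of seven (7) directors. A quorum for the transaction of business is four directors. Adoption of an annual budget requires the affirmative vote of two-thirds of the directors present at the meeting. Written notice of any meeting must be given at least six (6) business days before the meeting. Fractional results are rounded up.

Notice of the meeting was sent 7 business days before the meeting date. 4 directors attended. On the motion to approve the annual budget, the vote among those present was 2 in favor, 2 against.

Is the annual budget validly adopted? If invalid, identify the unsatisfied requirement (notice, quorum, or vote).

Invalid — vote requirement not satisfied.

Notice: 7 business days given; 6 required (7 ≥ 6). Satisfied.
Quorum: 4 present; quorum is 4. Satisfied.
Vote: the annual budget requires two-thirds of the directors present (4). 2/3 of 4 = 2.67, rounded up to 3, so 3 affirmative votes are needed; 2 voted in favor. Not satisfied.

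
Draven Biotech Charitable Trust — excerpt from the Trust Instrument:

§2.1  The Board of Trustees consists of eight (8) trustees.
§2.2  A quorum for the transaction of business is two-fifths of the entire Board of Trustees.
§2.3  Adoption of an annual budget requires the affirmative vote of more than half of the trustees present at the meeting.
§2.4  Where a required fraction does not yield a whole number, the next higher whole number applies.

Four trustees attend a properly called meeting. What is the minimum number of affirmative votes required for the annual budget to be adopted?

3

The annual budget requires a majority of the trustees present (4).
A majority of 4 is 3.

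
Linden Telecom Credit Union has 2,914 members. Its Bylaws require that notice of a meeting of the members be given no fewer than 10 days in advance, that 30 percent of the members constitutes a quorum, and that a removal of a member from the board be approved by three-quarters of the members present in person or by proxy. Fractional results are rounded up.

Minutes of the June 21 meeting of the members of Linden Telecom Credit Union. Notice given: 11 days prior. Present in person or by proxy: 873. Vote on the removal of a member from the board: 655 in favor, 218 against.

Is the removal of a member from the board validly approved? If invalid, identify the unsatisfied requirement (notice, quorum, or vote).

Invalid — quorum requirement not satisfied.

Notice: 11 days given; 10 required. Satisfied.
Quorum: 30% of 2,914 = 874.20, rounded up to 875; 873 present. Not satisfied.
Vote: requires three-fourths of those present (873); 3/4 of 873 = 654.75, rounded up to 655, so 655 needed; 655 in favor. Satisfied.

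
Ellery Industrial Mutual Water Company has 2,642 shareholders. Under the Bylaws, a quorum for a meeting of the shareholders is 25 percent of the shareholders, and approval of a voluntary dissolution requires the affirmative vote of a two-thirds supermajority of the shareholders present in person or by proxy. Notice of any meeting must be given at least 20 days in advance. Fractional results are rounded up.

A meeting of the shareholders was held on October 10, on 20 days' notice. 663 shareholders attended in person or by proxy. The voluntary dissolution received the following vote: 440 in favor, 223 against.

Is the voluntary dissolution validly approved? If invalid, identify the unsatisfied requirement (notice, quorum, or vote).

Invalid — vote requirement not satisfied.

Notice: 20 days given; 20 required. Satisfied.
Quorum: 25% of 2,642 = 660.50, rounded up to 661; 663 present. Satisfied.
Vote: requires two-thirds of those present (663); 2/3 of 663 = 442, so 442 needed; 440 in favor. Not satisfied.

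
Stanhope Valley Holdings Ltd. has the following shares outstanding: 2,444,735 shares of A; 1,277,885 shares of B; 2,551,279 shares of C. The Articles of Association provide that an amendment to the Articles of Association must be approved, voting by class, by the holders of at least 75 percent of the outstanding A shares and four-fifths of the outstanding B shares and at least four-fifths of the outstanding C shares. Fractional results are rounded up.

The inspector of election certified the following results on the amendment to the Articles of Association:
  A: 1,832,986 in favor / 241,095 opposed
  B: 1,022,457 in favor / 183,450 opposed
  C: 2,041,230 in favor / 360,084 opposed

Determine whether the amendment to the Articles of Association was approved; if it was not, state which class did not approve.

A: 3/4 of 2444735 = 1833551.25, rounded up to 1833552; 1,833,552 required, 1,832,986 in favor — not approved.
B: 4/5 of 1277885 = 1022308; 1,022,308 required, 1,022,457 in favor — approved.
C: 4/5 of 2551279 = 2041023.20, rounded up to 2041024; 2,041,024 required, 2,041,230 in favor — approved.

Not approved — the A shares did not give the required vote.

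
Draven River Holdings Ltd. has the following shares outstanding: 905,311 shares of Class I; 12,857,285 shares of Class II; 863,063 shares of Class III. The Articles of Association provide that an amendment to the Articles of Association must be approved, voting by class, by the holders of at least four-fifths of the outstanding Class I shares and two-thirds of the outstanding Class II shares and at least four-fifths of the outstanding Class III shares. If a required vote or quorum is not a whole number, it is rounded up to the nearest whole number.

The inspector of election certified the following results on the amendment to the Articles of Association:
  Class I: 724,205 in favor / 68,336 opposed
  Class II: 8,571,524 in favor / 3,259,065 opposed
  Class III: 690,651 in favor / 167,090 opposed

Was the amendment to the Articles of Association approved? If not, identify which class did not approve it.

Class I: 4/5 of 905311 = 724248.80, rounded up to 724249; 724,249 required, 724,205 in favor — not approved.
Class II: 2/3 of 12857285 = 8571523.33, rounded up to 8571524; 8,571,524 required, 8,571,524 in favor — approved.
Class III: 4/5 of 863063 = 690450.40, rounded up to 690451; 690,451 required, 690,651 in favor — approved.

Not approved — the Class I shares did not give the required vote.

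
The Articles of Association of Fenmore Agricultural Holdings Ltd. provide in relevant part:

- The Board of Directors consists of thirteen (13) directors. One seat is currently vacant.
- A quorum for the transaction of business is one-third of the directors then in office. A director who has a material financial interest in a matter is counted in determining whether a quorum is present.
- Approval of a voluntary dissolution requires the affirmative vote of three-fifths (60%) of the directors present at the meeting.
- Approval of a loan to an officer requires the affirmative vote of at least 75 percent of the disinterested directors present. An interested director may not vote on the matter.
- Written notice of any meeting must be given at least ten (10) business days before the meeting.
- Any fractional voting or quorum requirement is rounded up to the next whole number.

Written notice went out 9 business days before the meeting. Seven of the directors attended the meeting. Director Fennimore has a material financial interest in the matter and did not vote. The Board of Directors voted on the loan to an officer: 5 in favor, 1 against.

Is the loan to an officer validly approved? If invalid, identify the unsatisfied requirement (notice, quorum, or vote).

Notice: 9 business days given; 10 required (9 < 10). Not satisfied.
Quorum: 7 present (interested directors count toward quorum); quorum is 4. Satisfied.
Vote: the loan to an officer requires three-fourths of the disinterested directors present (7 − 1 = 6). 3/4 of 6 = 4.50, rounded up to 5, so 5 affirmative votes are needed; 5 voted in favor. Satisfied.

Invalid — notice requirement not satisfied.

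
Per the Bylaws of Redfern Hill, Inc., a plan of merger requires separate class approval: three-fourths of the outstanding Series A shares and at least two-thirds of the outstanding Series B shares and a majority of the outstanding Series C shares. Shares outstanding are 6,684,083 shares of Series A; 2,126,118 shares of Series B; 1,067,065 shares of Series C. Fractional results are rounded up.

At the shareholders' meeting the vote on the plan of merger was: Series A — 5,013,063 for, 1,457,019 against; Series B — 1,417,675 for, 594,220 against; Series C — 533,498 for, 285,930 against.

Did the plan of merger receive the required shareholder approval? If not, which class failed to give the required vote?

Series A: 3/4 of 6684083 = 5013062.25, rounded up to 5013063; 5,013,063 required, 5,013,063 in favor — approved.
Series B: 2/3 of 2126118 = 1417412; 1,417,412 required, 1,417,675 in favor — approved.
Series C: a majority of 1067065 is 533533; 533,533 required, 533,498 in favor — not approved.

Not approved — the Series C shares did not give the required vote.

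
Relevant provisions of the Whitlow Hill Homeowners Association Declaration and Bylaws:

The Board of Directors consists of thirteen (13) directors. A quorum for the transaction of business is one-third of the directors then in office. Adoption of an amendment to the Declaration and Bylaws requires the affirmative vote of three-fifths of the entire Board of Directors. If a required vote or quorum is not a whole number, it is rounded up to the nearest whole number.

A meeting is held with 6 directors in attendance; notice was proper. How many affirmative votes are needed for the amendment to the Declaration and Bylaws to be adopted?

8

The amendment to the Declaration and Bylaws requires three-fifths of the entire Board of Directors (13).
3/5 of 13 = 7.80, rounded up to 8.
(Only 6 can vote, so the amendment to the Declaration and Bylaws cannot pass at this meeting, but the required vote is still 8.)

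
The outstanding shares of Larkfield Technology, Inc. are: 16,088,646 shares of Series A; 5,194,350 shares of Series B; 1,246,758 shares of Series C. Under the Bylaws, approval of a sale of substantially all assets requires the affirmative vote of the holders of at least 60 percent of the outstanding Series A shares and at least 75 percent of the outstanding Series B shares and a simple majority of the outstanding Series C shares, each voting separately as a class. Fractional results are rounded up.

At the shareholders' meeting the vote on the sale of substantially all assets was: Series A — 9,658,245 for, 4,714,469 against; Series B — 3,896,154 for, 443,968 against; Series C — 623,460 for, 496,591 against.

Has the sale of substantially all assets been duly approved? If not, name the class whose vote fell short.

Approved — every class gave the required vote.

Series A: 3/5 of 16088646 = 9653187.60, rounded up to 9653188; 9,653,188 required, 9,658,245 in favor — approved.
Series B: 3/4 of 5194350 = 3895762.50, rounded up to 3895763; 3,895,763 required, 3,896,154 in favor — approved.
Series C: a majority of 1246758 is 623380; 623,380 required, 623,460 in favor — approved.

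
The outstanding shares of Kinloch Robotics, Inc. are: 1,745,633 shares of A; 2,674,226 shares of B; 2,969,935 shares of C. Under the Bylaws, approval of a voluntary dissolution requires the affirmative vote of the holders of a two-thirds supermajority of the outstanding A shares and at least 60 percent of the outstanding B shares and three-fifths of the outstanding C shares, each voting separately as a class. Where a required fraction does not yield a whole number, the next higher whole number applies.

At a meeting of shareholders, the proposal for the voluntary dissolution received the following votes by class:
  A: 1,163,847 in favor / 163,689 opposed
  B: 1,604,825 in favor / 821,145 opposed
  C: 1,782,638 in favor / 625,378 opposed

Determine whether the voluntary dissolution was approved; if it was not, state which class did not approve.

A: 2/3 of 1745633 = 1163755.33, rounded up to 1163756; 1,163,756 required, 1,163,847 in favor — approved.
B: 3/5 of 2674226 = 1604535.60, rounded up to 1604536; 1,604,536 required, 1,604,825 in favor — approved.
C: 3/5 of 2969935 = 1781961; 1,781,961 required, 1,782,638 in favor — approved.

Approved — every class gave the required vote.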